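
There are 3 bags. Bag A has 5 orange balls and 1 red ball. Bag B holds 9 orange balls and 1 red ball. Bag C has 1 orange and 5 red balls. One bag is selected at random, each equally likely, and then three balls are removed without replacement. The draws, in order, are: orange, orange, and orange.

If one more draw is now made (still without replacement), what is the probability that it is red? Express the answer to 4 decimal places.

0.2222

The likelihood of the observed sequence under each hypothesis: P(data | bag A) = (5/6)(4/5)(3/4) = 1/2; P(data | bag B) = (9/10)(8/9)(7/8) = 7/10; P(data | bag C) = (1/6)(0/5) = 0.
Multiplying each by its prior: 1/3 · 1/2 = 1/6, 1/3 · 7/10 = 7/30, 1/3 · 0 = 0; summing to 2/5.
Normalising, the posterior is P(bag A | data) = 5/12, P(bag B | data) = 7/12, P(bag C | data) = 0.
So P(red next | data) = Σ P(red next | H) P(H | data) = (1/3)(5/12) + (1/7)(7/12) = 2/9.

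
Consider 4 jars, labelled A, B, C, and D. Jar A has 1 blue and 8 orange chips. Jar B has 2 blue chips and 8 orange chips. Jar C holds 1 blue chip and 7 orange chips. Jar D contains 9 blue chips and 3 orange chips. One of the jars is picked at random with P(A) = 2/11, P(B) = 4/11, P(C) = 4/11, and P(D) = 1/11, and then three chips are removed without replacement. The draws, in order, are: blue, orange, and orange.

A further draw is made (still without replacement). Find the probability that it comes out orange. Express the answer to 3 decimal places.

The likelihood of the observed sequence under each hypothesis: P(data | jar A) = (1/9)(8/8)(7/7) = 0.11111; P(data | jar B) = (2/10)(8/9)(7/8) = 0.15556; P(data | jar C) = (1/8)(7/7)(6/6) = 0.125; P(data | jar D) = (9/12)(3/11)(2/10) = 0.040909.
Weighting by the prior gives 2/11 · 0.11111 = 0.020202, 4/11 · 0.15556 = 0.056566, 4/11 · 0.125 = 0.045455, 1/11 · 0.040909 = 0.003719; these sum to 0.12594.
Dividing through by the total gives posterior P(jar A | data) = 0.16041, P(jar B | data) = 0.44914, P(jar C | data) = 0.36092, P(jar D | data) = 0.02953.
So P(orange next | data) = Σ P(orange next | H) P(H | data) = (1)(0.16041) + (6/7)(0.44914) + (1)(0.36092) + (1/9)(0.02953) = 0.90959.

0.910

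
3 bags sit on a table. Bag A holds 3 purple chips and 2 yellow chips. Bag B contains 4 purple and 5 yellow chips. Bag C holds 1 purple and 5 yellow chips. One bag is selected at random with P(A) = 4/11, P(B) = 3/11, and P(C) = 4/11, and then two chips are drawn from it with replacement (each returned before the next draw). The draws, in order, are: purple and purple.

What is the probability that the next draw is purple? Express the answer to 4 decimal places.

For each hypothesis, P(data | H) works out to: P(data | bag A) = (3/5)(3/5) = 0.36; P(data | bag B) = (4/9)(4/9) = 0.19753; P(data | bag C) = (1/6)(1/6) = 0.027778.
Weighting by the prior gives 4/11 · 0.36 = 0.13091, 3/11 · 0.19753 = 0.053872, 4/11 · 0.027778 = 0.010101; summing to 0.19488.
The posterior is then P(bag A | data) = 0.67173, P(bag B | data) = 0.27643, P(bag C | data) = 0.051831.
So P(purple next | data) = Σ P(purple next | H) P(H | data) = (3/5)(0.67173) + (4/9)(0.27643) + (1/6)(0.051831) = 0.53454.

0.5345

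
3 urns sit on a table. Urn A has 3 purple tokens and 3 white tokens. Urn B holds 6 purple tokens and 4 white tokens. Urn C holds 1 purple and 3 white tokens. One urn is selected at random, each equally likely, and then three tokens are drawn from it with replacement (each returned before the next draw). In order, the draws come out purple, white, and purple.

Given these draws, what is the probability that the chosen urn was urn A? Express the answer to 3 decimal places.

0.396

Compute the likelihood of the observed sequence for each case: P(data | urn A) = (3/6)(3/6)(3/6) = 0.125; P(data | urn B) = (6/10)(4/10)(6/10) = 0.144; P(data | urn C) = (1/4)(3/4)(1/4) = 0.046875.
Multiplying each by its prior: 1/3 · 0.125 = 0.041667, 1/3 · 0.144 = 0.048, 1/3 · 0.046875 = 0.015625; with total 0.10529.
By Bayes' rule, P(urn A | data) = (0.041667) / (0.10529) = 0.39573.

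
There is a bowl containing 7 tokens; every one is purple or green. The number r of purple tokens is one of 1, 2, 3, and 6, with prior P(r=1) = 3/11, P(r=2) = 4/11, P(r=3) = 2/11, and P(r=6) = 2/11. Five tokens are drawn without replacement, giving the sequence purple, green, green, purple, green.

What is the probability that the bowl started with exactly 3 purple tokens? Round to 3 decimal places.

0.375

The likelihood of the observed sequence under each hypothesis: P(data | r = 1) = (1/7)(6/6)(5/5)(0/4) = 0; P(data | r = 2) = (2/7)(5/6)(4/5)(1/4)(3/3) = 0.047619; P(data | r = 3) = (3/7)(4/6)(3/5)(2/4)(2/3) = 0.057143; P(data | r = 6) = (6/7)(1/6)(0/5) = 0.
Multiplying each by its prior: 3/11 · 0 = 0, 4/11 · 0.047619 = 0.017316, 2/11 · 0.057143 = 0.01039, 2/11 · 0 = 0; with total 0.027706.
So P(r = 3 | data) = (0.01039) / (0.027706) = 0.375.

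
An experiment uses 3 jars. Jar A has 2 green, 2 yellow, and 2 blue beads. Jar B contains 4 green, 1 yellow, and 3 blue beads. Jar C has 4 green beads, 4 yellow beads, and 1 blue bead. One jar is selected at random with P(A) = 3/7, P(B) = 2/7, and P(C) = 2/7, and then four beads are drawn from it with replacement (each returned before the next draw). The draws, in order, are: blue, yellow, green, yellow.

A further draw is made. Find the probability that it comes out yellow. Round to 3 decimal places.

0.349

For each hypothesis, P(data | H) works out to: P(data | jar A) = (2/6)(2/6)(2/6)(2/6) = 0.012346; P(data | jar B) = (3/8)(1/8)(4/8)(1/8) = 0.0029297; P(data | jar C) = (1/9)(4/9)(4/9)(4/9) = 0.0097546.
Weighting by the prior gives 3/7 · 0.012346 = 0.005291, 2/7 · 0.0029297 = 0.00083705, 2/7 · 0.0097546 = 0.002787; summing to 0.0089151.
Normalising, the posterior is P(jar A | data) = 0.59349, P(jar B | data) = 0.093892, P(jar C | data) = 0.31262.
The predictive probability is P(yellow next | data) = (1/3)(0.59349) + (1/8)(0.093892) + (4/9)(0.31262) = 0.34851.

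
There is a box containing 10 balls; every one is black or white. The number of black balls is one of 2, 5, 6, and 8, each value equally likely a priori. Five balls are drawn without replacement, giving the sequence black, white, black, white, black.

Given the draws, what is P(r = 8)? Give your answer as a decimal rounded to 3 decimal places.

Under each hypothesis, the probability of the observed sequence is: P(data | r = 2) = (2/10)(8/9)(1/8)(7/7)(0/6) = 0; P(data | r = 5) = (5/10)(5/9)(4/8)(4/7)(3/6) = 5/126; P(data | r = 6) = (6/10)(4/9)(5/8)(3/7)(4/6) = 1/21; P(data | r = 8) = (8/10)(2/9)(7/8)(1/7)(6/6) = 1/45.
Multiplying each by its prior: 1/4 · 0 = 0, 1/4 · 5/126 = 5/504, 1/4 · 1/21 = 1/84, 1/4 · 1/45 = 1/180; summing to 23/840.
By Bayes' rule, P(r = 8 | data) = (1/180) / (23/840) = 14/69.

0.203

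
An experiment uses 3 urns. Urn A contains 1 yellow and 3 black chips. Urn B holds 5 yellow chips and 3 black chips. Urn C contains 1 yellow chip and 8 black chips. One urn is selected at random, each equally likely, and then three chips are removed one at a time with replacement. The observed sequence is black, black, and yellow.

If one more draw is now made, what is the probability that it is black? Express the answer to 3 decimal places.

Compute the likelihood of the observed sequence for each case: P(data | urn A) = (3/4)(3/4)(1/4) = 0.14062; P(data | urn B) = (3/8)(3/8)(5/8) = 0.087891; P(data | urn C) = (8/9)(8/9)(1/9) = 0.087791.
Weighting by the prior gives 1/3 · 0.14062 = 0.046875, 1/3 · 0.087891 = 0.029297, 1/3 · 0.087791 = 0.029264; summing to 0.10544.
Normalising, the posterior is P(urn A | data) = 0.44458, P(urn B | data) = 0.27786, P(urn C | data) = 0.27755.
So P(black next | data) = Σ P(black next | H) P(H | data) = (3/4)(0.44458) + (3/8)(0.27786) + (8/9)(0.27755) = 0.68435.

0.684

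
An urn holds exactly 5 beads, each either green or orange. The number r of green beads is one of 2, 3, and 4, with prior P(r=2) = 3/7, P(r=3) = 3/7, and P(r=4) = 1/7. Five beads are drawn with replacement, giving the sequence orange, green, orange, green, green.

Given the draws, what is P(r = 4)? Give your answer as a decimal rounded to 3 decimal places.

For each hypothesis, P(data | H) works out to: P(data | r = 2) = (3/5)(2/5)(3/5)(2/5)(2/5) = 0.02304; P(data | r = 3) = (2/5)(3/5)(2/5)(3/5)(3/5) = 0.03456; P(data | r = 4) = (1/5)(4/5)(1/5)(4/5)(4/5) = 0.02048.
The prior-weighted likelihoods are 3/7 · 0.02304 = 0.0098743, 3/7 · 0.03456 = 0.014811, 1/7 · 0.02048 = 0.0029257; with total 0.027611.
By Bayes' rule, P(r = 4 | data) = (0.0029257) / (0.027611) = 0.10596.

0.106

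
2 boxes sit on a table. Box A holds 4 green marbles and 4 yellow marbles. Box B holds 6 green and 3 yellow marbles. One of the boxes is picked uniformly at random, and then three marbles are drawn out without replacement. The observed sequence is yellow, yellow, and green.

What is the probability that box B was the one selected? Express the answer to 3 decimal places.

For each hypothesis, P(data | H) works out to: P(data | box A) = (4/8)(3/7)(4/6) = 1/7; P(data | box B) = (3/9)(2/8)(6/7) = 1/14.
Weighting by the prior gives 1/2 · 1/7 = 1/14, 1/2 · 1/14 = 1/28; summing to 3/28.
Hence P(box B | data) = (1/28) / (3/28) = 1/3.

0.333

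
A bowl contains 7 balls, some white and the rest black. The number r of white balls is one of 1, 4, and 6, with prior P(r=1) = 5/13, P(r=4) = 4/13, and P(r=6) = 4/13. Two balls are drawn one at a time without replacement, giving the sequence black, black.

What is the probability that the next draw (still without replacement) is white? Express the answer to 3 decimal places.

The likelihood of the observed sequence under each hypothesis: P(data | r = 1) = (6/7)(5/6) = 5/7; P(data | r = 4) = (3/7)(2/6) = 1/7; P(data | r = 6) = (1/7)(0/6) = 0.
Multiplying each by its prior: 5/13 · 5/7 = 25/91, 4/13 · 1/7 = 4/91, 4/13 · 0 = 0; with total 29/91.
Normalising, the posterior is P(r = 1 | data) = 25/29, P(r = 4 | data) = 4/29, P(r = 6 | data) = 0.
So P(white next | data) = Σ P(white next | H) P(H | data) = (1/5)(25/29) + (4/5)(4/29) = 41/145.

0.283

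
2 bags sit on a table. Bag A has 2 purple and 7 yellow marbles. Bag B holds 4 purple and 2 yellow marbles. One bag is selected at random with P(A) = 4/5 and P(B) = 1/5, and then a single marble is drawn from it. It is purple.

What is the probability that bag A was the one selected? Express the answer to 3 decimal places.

For each hypothesis, P(data | H) works out to: P(data | bag A) = (2/9) = 2/9; P(data | bag B) = (4/6) = 2/3.
Multiplying each by its prior: 4/5 · 2/9 = 8/45, 1/5 · 2/3 = 2/15; with total 14/45.
So P(bag A | data) = (8/45) / (14/45) = 4/7.

0.571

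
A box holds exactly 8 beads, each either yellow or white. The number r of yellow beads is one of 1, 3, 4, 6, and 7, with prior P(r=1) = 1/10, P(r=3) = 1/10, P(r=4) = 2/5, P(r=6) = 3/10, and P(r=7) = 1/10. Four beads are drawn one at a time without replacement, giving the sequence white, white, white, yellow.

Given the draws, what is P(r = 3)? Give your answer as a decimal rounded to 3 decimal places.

0.233

Compute the likelihood of the observed sequence for each case: P(data | r = 1) = (7/8)(6/7)(5/6)(1/5) = 0.125; P(data | r = 3) = (5/8)(4/7)(3/6)(3/5) = 0.10714; P(data | r = 4) = (4/8)(3/7)(2/6)(4/5) = 0.057143; P(data | r = 6) = (2/8)(1/7)(0/6) = 0; P(data | r = 7) = (1/8)(0/7) = 0.
Multiplying each by its prior: 1/10 · 0.125 = 0.0125, 1/10 · 0.10714 = 0.010714, 2/5 · 0.057143 = 0.022857, 3/10 · 0 = 0, 1/10 · 0 = 0; these sum to 0.046071.
Hence P(r = 3 | data) = (0.010714) / (0.046071) = 0.23256.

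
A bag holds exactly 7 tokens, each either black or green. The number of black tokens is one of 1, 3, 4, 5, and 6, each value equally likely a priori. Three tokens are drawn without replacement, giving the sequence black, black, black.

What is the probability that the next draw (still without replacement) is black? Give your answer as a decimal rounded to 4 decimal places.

0.6000

The likelihood of the observed sequence under each hypothesis: P(data | r = 1) = (1/7)(0/6) = 0; P(data | r = 3) = (3/7)(2/6)(1/5) = 1/35; P(data | r = 4) = (4/7)(3/6)(2/5) = 4/35; P(data | r = 5) = (5/7)(4/6)(3/5) = 2/7; P(data | r = 6) = (6/7)(5/6)(4/5) = 4/7.
The prior-weighted likelihoods are 1/5 · 0 = 0, 1/5 · 1/35 = 1/175, 1/5 · 4/35 = 4/175, 1/5 · 2/7 = 2/35, 1/5 · 4/7 = 4/35; these sum to 1/5.
Dividing through by the total gives posterior P(r = 1 | data) = 0, P(r = 3 | data) = 1/35, P(r = 4 | data) = 4/35, P(r = 5 | data) = 2/7, P(r = 6 | data) = 4/7.
The predictive probability is P(black next | data) = (0)(1/35) + (1/4)(4/35) + (1/2)(2/7) + (3/4)(4/7) = 3/5.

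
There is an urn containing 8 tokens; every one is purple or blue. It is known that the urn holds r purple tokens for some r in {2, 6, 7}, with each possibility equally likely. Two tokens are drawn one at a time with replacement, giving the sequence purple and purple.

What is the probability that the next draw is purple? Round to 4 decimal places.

0.7963

The likelihood of the observed sequence under each hypothesis: P(data | r = 2) = (2/8)(2/8) = 1/16; P(data | r = 6) = (6/8)(6/8) = 9/16; P(data | r = 7) = (7/8)(7/8) = 49/64.
Weighting by the prior gives 1/3 · 1/16 = 1/48, 1/3 · 9/16 = 3/16, 1/3 · 49/64 = 49/192; with total 89/192.
The posterior is then P(r = 2 | data) = 4/89, P(r = 6 | data) = 36/89, P(r = 7 | data) = 49/89.
So P(purple next | data) = Σ P(purple next | H) P(H | data) = (1/4)(4/89) + (3/4)(36/89) + (7/8)(49/89) = 567/712.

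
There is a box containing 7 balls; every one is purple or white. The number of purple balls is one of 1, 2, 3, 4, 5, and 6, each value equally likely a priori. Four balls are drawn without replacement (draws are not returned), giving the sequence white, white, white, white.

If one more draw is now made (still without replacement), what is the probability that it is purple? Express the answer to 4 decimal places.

0.4444

The likelihood of the observed sequence under each hypothesis: P(data | r = 1) = (6/7)(5/6)(4/5)(3/4) = 3/7; P(data | r = 2) = (5/7)(4/6)(3/5)(2/4) = 1/7; P(data | r = 3) = (4/7)(3/6)(2/5)(1/4) = 1/35; P(data | r = 4) = (3/7)(2/6)(1/5)(0/4) = 0; P(data | r = 5) = (2/7)(1/6)(0/5) = 0; P(data | r = 6) = (1/7)(0/6) = 0.
The prior-weighted likelihoods are 1/6 · 3/7 = 1/14, 1/6 · 1/7 = 1/42, 1/6 · 1/35 = 1/210, 1/6 · 0 = 0, 1/6 · 0 = 0, 1/6 · 0 = 0; these sum to 1/10.
Dividing through by the total gives posterior P(r = 1 | data) = 5/7, P(r = 2 | data) = 5/21, P(r = 3 | data) = 1/21, P(r = 4 | data) = 0, P(r = 5 | data) = 0, P(r = 6 | data) = 0.
Averaging over the posterior, P(purple next | data) = (1/3)(5/7) + (2/3)(5/21) + (1)(1/21) = 4/9.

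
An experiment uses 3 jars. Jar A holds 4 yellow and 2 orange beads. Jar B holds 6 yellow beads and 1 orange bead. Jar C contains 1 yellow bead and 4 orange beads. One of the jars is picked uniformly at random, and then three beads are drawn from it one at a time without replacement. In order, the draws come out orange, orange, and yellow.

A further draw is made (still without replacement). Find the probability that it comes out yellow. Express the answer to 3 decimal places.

0.250

For each hypothesis, P(data | H) works out to: P(data | jar A) = (2/6)(1/5)(4/4) = 1/15; P(data | jar B) = (1/7)(0/6) = 0; P(data | jar C) = (4/5)(3/4)(1/3) = 1/5.
The prior-weighted likelihoods are 1/3 · 1/15 = 1/45, 1/3 · 0 = 0, 1/3 · 1/5 = 1/15; summing to 4/45.
Dividing through by the total gives posterior P(jar A | data) = 1/4, P(jar B | data) = 0, P(jar C | data) = 3/4.
So P(yellow next | data) = Σ P(yellow next | H) P(H | data) = (1)(1/4) + (0)(3/4) = 1/4.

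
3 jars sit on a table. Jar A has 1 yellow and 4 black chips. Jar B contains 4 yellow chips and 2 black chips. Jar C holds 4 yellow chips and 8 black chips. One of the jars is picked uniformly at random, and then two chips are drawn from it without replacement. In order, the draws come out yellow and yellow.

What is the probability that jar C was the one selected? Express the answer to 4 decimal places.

Under each hypothesis, the probability of the observed sequence is: P(data | jar A) = (1/5)(0/4) = 0; P(data | jar B) = (4/6)(3/5) = 2/5; P(data | jar C) = (4/12)(3/11) = 1/11.
Multiplying each by its prior: 1/3 · 0 = 0, 1/3 · 2/5 = 2/15, 1/3 · 1/11 = 1/33; these sum to 9/55.
By Bayes' rule, P(jar C | data) = (1/33) / (9/55) = 5/27.

0.1852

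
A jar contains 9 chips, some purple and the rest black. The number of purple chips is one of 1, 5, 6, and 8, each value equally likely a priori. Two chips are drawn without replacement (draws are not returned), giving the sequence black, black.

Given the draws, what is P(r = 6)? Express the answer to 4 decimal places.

For each hypothesis, P(data | H) works out to: P(data | r = 1) = (8/9)(7/8) = 7/9; P(data | r = 5) = (4/9)(3/8) = 1/6; P(data | r = 6) = (3/9)(2/8) = 1/12; P(data | r = 8) = (1/9)(0/8) = 0.
The prior-weighted likelihoods are 1/4 · 7/9 = 7/36, 1/4 · 1/6 = 1/24, 1/4 · 1/12 = 1/48, 1/4 · 0 = 0; with total 37/144.
Hence P(r = 6 | data) = (1/48) / (37/144) = 3/37.

0.0811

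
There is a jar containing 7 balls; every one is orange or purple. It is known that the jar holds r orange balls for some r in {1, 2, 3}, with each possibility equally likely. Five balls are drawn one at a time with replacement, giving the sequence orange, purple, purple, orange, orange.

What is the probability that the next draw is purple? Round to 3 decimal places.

0.630

The likelihood of the observed sequence under each hypothesis: P(data | r = 1) = (1/7)(6/7)(6/7)(1/7)(1/7) = 0.002142; P(data | r = 2) = (2/7)(5/7)(5/7)(2/7)(2/7) = 0.0119; P(data | r = 3) = (3/7)(4/7)(4/7)(3/7)(3/7) = 0.025704.
Multiplying each by its prior: 1/3 · 0.002142 = 0.00071399, 1/3 · 0.0119 = 0.0039666, 1/3 · 0.025704 = 0.0085679; these sum to 0.013248.
The posterior is then P(r = 1 | data) = 0.053892, P(r = 2 | data) = 0.2994, P(r = 3 | data) = 0.64671.
The predictive probability is P(purple next | data) = (6/7)(0.053892) + (5/7)(0.2994) + (4/7)(0.64671) = 0.6296.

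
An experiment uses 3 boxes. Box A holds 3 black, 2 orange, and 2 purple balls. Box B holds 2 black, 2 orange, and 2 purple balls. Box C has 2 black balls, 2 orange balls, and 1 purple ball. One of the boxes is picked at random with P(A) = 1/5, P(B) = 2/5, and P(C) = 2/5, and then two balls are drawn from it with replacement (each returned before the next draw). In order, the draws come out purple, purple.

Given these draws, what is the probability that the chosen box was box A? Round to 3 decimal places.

0.213

Under each hypothesis, the probability of the observed sequence is: P(data | box A) = (2/7)(2/7) = 0.081633; P(data | box B) = (2/6)(2/6) = 0.11111; P(data | box C) = (1/5)(1/5) = 0.04.
Multiplying each by its prior: 1/5 · 0.081633 = 0.016327, 2/5 · 0.11111 = 0.044444, 2/5 · 0.04 = 0.016; with total 0.076771.
Hence P(box A | data) = (0.016327) / (0.076771) = 0.21267.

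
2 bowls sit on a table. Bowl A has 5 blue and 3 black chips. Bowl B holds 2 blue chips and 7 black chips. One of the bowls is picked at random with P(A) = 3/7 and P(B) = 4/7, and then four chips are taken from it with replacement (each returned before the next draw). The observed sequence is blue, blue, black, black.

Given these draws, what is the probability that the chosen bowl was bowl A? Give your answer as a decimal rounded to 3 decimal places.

0.580

The likelihood of the observed sequence under each hypothesis: P(data | bowl A) = (5/8)(5/8)(3/8)(3/8) = 0.054932; P(data | bowl B) = (2/9)(2/9)(7/9)(7/9) = 0.029873.
Multiplying each by its prior: 3/7 · 0.054932 = 0.023542, 4/7 · 0.029873 = 0.017071; with total 0.040613.
By Bayes' rule, P(bowl A | data) = (0.023542) / (0.040613) = 0.57967.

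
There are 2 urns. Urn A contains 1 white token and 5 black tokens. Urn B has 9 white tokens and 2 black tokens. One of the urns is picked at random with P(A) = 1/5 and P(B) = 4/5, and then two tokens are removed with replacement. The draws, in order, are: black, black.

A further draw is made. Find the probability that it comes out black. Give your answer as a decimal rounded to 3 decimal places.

0.729

The likelihood of the observed sequence under each hypothesis: P(data | urn A) = (5/6)(5/6) = 0.69444; P(data | urn B) = (2/11)(2/11) = 0.033058.
The prior-weighted likelihoods are 1/5 · 0.69444 = 0.13889, 4/5 · 0.033058 = 0.026446; with total 0.16534.
Dividing through by the total gives posterior P(urn A | data) = 0.84004, P(urn B | data) = 0.15996.
Averaging over the posterior, P(black next | data) = (5/6)(0.84004) + (2/11)(0.15996) = 0.72912.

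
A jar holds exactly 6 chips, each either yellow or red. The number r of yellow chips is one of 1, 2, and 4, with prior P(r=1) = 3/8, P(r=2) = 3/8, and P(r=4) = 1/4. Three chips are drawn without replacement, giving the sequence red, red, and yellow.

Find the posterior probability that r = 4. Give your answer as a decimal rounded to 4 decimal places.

0.1081

For each hypothesis, P(data | H) works out to: P(data | r = 1) = (5/6)(4/5)(1/4) = 1/6; P(data | r = 2) = (4/6)(3/5)(2/4) = 1/5; P(data | r = 4) = (2/6)(1/5)(4/4) = 1/15.
Multiplying each by its prior: 3/8 · 1/6 = 1/16, 3/8 · 1/5 = 3/40, 1/4 · 1/15 = 1/60; these sum to 37/240.
Therefore the posterior P(r = 4 | data) = (1/60) / (37/240) = 4/37.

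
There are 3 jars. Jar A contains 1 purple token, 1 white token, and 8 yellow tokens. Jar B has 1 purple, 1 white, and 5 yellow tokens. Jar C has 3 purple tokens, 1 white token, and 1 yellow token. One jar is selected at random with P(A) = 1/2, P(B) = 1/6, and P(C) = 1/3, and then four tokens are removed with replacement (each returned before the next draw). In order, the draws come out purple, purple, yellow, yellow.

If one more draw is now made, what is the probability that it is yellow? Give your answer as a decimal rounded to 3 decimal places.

Under each hypothesis, the probability of the observed sequence is: P(data | jar A) = (1/10)(1/10)(8/10)(8/10) = 0.0064; P(data | jar B) = (1/7)(1/7)(5/7)(5/7) = 0.010412; P(data | jar C) = (3/5)(3/5)(1/5)(1/5) = 0.0144.
The prior-weighted likelihoods are 1/2 · 0.0064 = 0.0032, 1/6 · 0.010412 = 0.0017354, 1/3 · 0.0144 = 0.0048; these sum to 0.0097354.
Dividing through by the total gives posterior P(jar A | data) = 0.3287, P(jar B | data) = 0.17826, P(jar C | data) = 0.49305.
So P(yellow next | data) = Σ P(yellow next | H) P(H | data) = (4/5)(0.3287) + (5/7)(0.17826) + (1/5)(0.49305) = 0.48889.

0.489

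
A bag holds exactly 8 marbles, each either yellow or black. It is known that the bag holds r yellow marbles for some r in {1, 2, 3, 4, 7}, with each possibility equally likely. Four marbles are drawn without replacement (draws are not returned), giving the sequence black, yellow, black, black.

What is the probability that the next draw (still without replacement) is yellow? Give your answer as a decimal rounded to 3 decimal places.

0.306

Under each hypothesis, the probability of the observed sequence is: P(data | r = 1) = (7/8)(1/7)(6/6)(5/5) = 0.125; P(data | r = 2) = (6/8)(2/7)(5/6)(4/5) = 0.14286; P(data | r = 3) = (5/8)(3/7)(4/6)(3/5) = 0.10714; P(data | r = 4) = (4/8)(4/7)(3/6)(2/5) = 0.057143; P(data | r = 7) = (1/8)(7/7)(0/6) = 0.
Weighting by the prior gives 1/5 · 0.125 = 0.025, 1/5 · 0.14286 = 0.028571, 1/5 · 0.10714 = 0.021429, 1/5 · 0.057143 = 0.011429, 1/5 · 0 = 0; these sum to 0.086429.
Normalising, the posterior is P(r = 1 | data) = 0.28926, P(r = 2 | data) = 0.33058, P(r = 3 | data) = 0.24793, P(r = 4 | data) = 0.13223, P(r = 7 | data) = 0.
The predictive probability is P(yellow next | data) = (0)(0.28926) + (1/4)(0.33058) + (1/2)(0.24793) + (3/4)(0.13223) = 0.30579.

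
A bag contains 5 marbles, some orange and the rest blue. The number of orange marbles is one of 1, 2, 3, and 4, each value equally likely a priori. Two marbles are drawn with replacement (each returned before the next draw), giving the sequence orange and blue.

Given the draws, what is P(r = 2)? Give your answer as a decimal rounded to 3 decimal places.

Under each hypothesis, the probability of the observed sequence is: P(data | r = 1) = (1/5)(4/5) = 4/25; P(data | r = 2) = (2/5)(3/5) = 6/25; P(data | r = 3) = (3/5)(2/5) = 6/25; P(data | r = 4) = (4/5)(1/5) = 4/25.
The prior-weighted likelihoods are 1/4 · 4/25 = 1/25, 1/4 · 6/25 = 3/50, 1/4 · 6/25 = 3/50, 1/4 · 4/25 = 1/25; with total 1/5.
By Bayes' rule, P(r = 2 | data) = (3/50) / (1/5) = 3/10.

0.300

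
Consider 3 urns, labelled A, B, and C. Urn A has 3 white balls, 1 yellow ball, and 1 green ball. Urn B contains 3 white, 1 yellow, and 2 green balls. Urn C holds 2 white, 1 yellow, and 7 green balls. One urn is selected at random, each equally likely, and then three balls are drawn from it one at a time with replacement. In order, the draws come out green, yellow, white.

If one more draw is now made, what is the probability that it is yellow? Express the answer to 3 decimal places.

0.165

For each hypothesis, P(data | H) works out to: P(data | urn A) = (1/5)(1/5)(3/5) = 0.024; P(data | urn B) = (2/6)(1/6)(3/6) = 0.027778; P(data | urn C) = (7/10)(1/10)(2/10) = 0.014.
The prior-weighted likelihoods are 1/3 · 0.024 = 0.008, 1/3 · 0.027778 = 0.0092593, 1/3 · 0.014 = 0.0046667; summing to 0.021926.
Normalising, the posterior is P(urn A | data) = 0.36486, P(urn B | data) = 0.4223, P(urn C | data) = 0.21284.
The predictive probability is P(yellow next | data) = (1/5)(0.36486) + (1/6)(0.4223) + (1/10)(0.21284) = 0.16464.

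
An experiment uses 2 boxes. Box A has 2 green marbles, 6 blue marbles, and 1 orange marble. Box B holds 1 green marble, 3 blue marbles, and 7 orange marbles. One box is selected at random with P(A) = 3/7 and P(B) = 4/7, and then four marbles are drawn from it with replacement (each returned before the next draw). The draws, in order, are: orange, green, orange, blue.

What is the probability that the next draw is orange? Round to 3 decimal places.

0.573

Under each hypothesis, the probability of the observed sequence is: P(data | box A) = (1/9)(2/9)(1/9)(6/9) = 0.001829; P(data | box B) = (7/11)(1/11)(7/11)(3/11) = 0.01004.
Multiplying each by its prior: 3/7 · 0.001829 = 0.00078385, 4/7 · 0.01004 = 0.0057373; these sum to 0.0065212.
Dividing through by the total gives posterior P(box A | data) = 0.1202, P(box B | data) = 0.8798.
The predictive probability is P(orange next | data) = (1/9)(0.1202) + (7/11)(0.8798) = 0.57323.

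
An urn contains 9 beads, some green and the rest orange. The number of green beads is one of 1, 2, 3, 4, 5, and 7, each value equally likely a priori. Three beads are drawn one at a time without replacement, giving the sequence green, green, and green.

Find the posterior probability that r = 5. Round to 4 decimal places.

0.2000

Compute the likelihood of the observed sequence for each case: P(data | r = 1) = (1/9)(0/8) = 0; P(data | r = 2) = (2/9)(1/8)(0/7) = 0; P(data | r = 3) = (3/9)(2/8)(1/7) = 1/84; P(data | r = 4) = (4/9)(3/8)(2/7) = 1/21; P(data | r = 5) = (5/9)(4/8)(3/7) = 5/42; P(data | r = 7) = (7/9)(6/8)(5/7) = 5/12.
The prior-weighted likelihoods are 1/6 · 0 = 0, 1/6 · 0 = 0, 1/6 · 1/84 = 1/504, 1/6 · 1/21 = 1/126, 1/6 · 5/42 = 5/252, 1/6 · 5/12 = 5/72; summing to 25/252.
So P(r = 5 | data) = (5/252) / (25/252) = 1/5.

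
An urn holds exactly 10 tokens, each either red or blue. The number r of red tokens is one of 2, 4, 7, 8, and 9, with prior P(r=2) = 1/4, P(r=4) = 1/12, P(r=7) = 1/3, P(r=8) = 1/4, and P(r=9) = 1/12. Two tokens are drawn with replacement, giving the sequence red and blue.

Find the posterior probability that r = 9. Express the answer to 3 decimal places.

For each hypothesis, P(data | H) works out to: P(data | r = 2) = (2/10)(8/10) = 4/25; P(data | r = 4) = (4/10)(6/10) = 6/25; P(data | r = 7) = (7/10)(3/10) = 21/100; P(data | r = 8) = (8/10)(2/10) = 4/25; P(data | r = 9) = (9/10)(1/10) = 9/100.
Multiplying each by its prior: 1/4 · 4/25 = 1/25, 1/12 · 6/25 = 1/50, 1/3 · 21/100 = 7/100, 1/4 · 4/25 = 1/25, 1/12 · 9/100 = 3/400; these sum to 71/400.
So P(r = 9 | data) = (3/400) / (71/400) = 3/71.

0.042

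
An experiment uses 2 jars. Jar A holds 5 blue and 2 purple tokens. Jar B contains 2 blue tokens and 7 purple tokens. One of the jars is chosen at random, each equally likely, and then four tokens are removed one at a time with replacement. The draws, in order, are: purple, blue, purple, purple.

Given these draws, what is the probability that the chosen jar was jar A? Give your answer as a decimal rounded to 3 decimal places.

For each hypothesis, P(data | H) works out to: P(data | jar A) = (2/7)(5/7)(2/7)(2/7) = 0.01666; P(data | jar B) = (7/9)(2/9)(7/9)(7/9) = 0.10456.
The prior-weighted likelihoods are 1/2 · 0.01666 = 0.0083299, 1/2 · 0.10456 = 0.052279; summing to 0.060608.
Therefore the posterior P(jar A | data) = (0.0083299) / (0.060608) = 0.13744.

0.137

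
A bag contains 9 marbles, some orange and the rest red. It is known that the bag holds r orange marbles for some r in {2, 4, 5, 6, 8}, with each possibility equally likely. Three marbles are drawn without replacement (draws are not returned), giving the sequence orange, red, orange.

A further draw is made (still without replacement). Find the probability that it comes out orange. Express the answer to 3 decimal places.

Under each hypothesis, the probability of the observed sequence is: P(data | r = 2) = (2/9)(7/8)(1/7) = 1/36; P(data | r = 4) = (4/9)(5/8)(3/7) = 5/42; P(data | r = 5) = (5/9)(4/8)(4/7) = 10/63; P(data | r = 6) = (6/9)(3/8)(5/7) = 5/28; P(data | r = 8) = (8/9)(1/8)(7/7) = 1/9.
Weighting by the prior gives 1/5 · 1/36 = 1/180, 1/5 · 5/42 = 1/42, 1/5 · 10/63 = 2/63, 1/5 · 5/28 = 1/28, 1/5 · 1/9 = 1/45; summing to 5/42.
Normalising, the posterior is P(r = 2 | data) = 7/150, P(r = 4 | data) = 1/5, P(r = 5 | data) = 4/15, P(r = 6 | data) = 3/10, P(r = 8 | data) = 14/75.
So P(orange next | data) = Σ P(orange next | H) P(H | data) = (0)(7/150) + (1/3)(1/5) + (1/2)(4/15) + (2/3)(3/10) + (1)(14/75) = 44/75.

0.587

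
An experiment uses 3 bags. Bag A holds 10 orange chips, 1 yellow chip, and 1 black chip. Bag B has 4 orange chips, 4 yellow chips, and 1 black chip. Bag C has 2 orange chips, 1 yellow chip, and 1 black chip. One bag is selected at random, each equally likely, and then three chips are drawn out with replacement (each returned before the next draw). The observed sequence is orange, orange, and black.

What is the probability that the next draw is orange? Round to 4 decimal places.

Under each hypothesis, the probability of the observed sequence is: P(data | bag A) = (10/12)(10/12)(1/12) = 0.05787; P(data | bag B) = (4/9)(4/9)(1/9) = 0.021948; P(data | bag C) = (2/4)(2/4)(1/4) = 0.0625.
Weighting by the prior gives 1/3 · 0.05787 = 0.01929, 1/3 · 0.021948 = 0.007316, 1/3 · 0.0625 = 0.020833; with total 0.047439.
Dividing through by the total gives posterior P(bag A | data) = 0.40663, P(bag B | data) = 0.15422, P(bag C | data) = 0.43916.
The predictive probability is P(orange next | data) = (5/6)(0.40663) + (4/9)(0.15422) + (1/2)(0.43916) = 0.62697.

0.6270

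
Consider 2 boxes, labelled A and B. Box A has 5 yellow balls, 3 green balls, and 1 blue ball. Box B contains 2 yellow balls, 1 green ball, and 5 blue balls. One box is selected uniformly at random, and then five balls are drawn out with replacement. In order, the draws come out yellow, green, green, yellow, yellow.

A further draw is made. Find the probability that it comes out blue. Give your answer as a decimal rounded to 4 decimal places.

Under each hypothesis, the probability of the observed sequence is: P(data | box A) = (5/9)(3/9)(3/9)(5/9)(5/9) = 0.019052; P(data | box B) = (2/8)(1/8)(1/8)(2/8)(2/8) = 0.00024414.
Weighting by the prior gives 1/2 · 0.019052 = 0.009526, 1/2 · 0.00024414 = 0.00012207; summing to 0.0096481.
Normalising, the posterior is P(box A | data) = 0.98735, P(box B | data) = 0.012652.
The predictive probability is P(blue next | data) = (1/9)(0.98735) + (5/8)(0.012652) = 0.11761.

0.1176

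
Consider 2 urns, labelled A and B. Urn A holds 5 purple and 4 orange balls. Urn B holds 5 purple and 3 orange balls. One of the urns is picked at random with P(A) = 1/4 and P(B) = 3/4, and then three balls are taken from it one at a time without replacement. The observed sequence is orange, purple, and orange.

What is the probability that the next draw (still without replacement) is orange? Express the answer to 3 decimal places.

The likelihood of the observed sequence under each hypothesis: P(data | urn A) = (4/9)(5/8)(3/7) = 5/42; P(data | urn B) = (3/8)(5/7)(2/6) = 5/56.
The prior-weighted likelihoods are 1/4 · 5/42 = 5/168, 3/4 · 5/56 = 15/224; with total 65/672.
The posterior is then P(urn A | data) = 4/13, P(urn B | data) = 9/13.
The predictive probability is P(orange next | data) = (1/3)(4/13) + (1/5)(9/13) = 47/195.

0.241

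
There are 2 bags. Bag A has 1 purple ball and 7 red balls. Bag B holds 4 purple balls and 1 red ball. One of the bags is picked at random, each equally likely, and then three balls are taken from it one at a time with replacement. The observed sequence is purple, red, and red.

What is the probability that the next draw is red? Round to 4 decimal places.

The likelihood of the observed sequence under each hypothesis: P(data | bag A) = (1/8)(7/8)(7/8) = 0.095703; P(data | bag B) = (4/5)(1/5)(1/5) = 0.032.
The prior-weighted likelihoods are 1/2 · 0.095703 = 0.047852, 1/2 · 0.032 = 0.016; these sum to 0.063852.
Dividing through by the total gives posterior P(bag A | data) = 0.74942, P(bag B | data) = 0.25058.
So P(red next | data) = Σ P(red next | H) P(H | data) = (7/8)(0.74942) + (1/5)(0.25058) = 0.70586.

0.7059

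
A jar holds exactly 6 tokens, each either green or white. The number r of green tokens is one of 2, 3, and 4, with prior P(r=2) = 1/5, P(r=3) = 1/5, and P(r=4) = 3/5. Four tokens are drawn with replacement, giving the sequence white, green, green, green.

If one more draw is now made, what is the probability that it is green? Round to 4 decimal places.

The likelihood of the observed sequence under each hypothesis: P(data | r = 2) = (4/6)(2/6)(2/6)(2/6) = 0.024691; P(data | r = 3) = (3/6)(3/6)(3/6)(3/6) = 0.0625; P(data | r = 4) = (2/6)(4/6)(4/6)(4/6) = 0.098765.
Multiplying each by its prior: 1/5 · 0.024691 = 0.0049383, 1/5 · 0.0625 = 0.0125, 3/5 · 0.098765 = 0.059259; these sum to 0.076698.
The posterior is then P(r = 2 | data) = 0.064386, P(r = 3 | data) = 0.16298, P(r = 4 | data) = 0.77264.
So P(green next | data) = Σ P(green next | H) P(H | data) = (1/3)(0.064386) + (1/2)(0.16298) + (2/3)(0.77264) = 0.61804.

0.6180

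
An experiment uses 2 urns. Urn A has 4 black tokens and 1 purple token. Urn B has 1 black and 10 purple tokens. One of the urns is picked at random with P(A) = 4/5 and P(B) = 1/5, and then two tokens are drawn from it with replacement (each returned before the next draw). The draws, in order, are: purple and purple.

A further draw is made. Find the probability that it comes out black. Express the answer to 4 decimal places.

0.2059

Compute the likelihood of the observed sequence for each case: P(data | urn A) = (1/5)(1/5) = 0.04; P(data | urn B) = (10/11)(10/11) = 0.82645.
Weighting by the prior gives 4/5 · 0.04 = 0.032, 1/5 · 0.82645 = 0.16529; with total 0.19729.
Normalising, the posterior is P(urn A | data) = 0.1622, P(urn B | data) = 0.8378.
So P(black next | data) = Σ P(black next | H) P(H | data) = (4/5)(0.1622) + (1/11)(0.8378) = 0.20592.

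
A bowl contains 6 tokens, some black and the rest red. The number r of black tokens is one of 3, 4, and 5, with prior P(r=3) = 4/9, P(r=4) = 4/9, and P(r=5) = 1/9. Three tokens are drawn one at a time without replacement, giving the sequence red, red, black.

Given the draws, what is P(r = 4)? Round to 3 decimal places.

0.308

The likelihood of the observed sequence under each hypothesis: P(data | r = 3) = (3/6)(2/5)(3/4) = 3/20; P(data | r = 4) = (2/6)(1/5)(4/4) = 1/15; P(data | r = 5) = (1/6)(0/5) = 0.
Weighting by the prior gives 4/9 · 3/20 = 1/15, 4/9 · 1/15 = 4/135, 1/9 · 0 = 0; with total 13/135.
Hence P(r = 4 | data) = (4/135) / (13/135) = 4/13.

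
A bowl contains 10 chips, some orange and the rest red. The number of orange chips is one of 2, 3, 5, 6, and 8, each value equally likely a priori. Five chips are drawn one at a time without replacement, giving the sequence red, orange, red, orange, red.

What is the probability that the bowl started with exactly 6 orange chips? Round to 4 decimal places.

For each hypothesis, P(data | H) works out to: P(data | r = 2) = (8/10)(2/9)(7/8)(1/7)(6/6) = 0.022222; P(data | r = 3) = (7/10)(3/9)(6/8)(2/7)(5/6) = 0.041667; P(data | r = 5) = (5/10)(5/9)(4/8)(4/7)(3/6) = 0.039683; P(data | r = 6) = (4/10)(6/9)(3/8)(5/7)(2/6) = 0.02381; P(data | r = 8) = (2/10)(8/9)(1/8)(7/7)(0/6) = 0.
The prior-weighted likelihoods are 1/5 · 0.022222 = 0.0044444, 1/5 · 0.041667 = 0.0083333, 1/5 · 0.039683 = 0.0079365, 1/5 · 0.02381 = 0.0047619, 1/5 · 0 = 0; with total 0.025476.
By Bayes' rule, P(r = 6 | data) = (0.0047619) / (0.025476) = 0.18692.

0.1869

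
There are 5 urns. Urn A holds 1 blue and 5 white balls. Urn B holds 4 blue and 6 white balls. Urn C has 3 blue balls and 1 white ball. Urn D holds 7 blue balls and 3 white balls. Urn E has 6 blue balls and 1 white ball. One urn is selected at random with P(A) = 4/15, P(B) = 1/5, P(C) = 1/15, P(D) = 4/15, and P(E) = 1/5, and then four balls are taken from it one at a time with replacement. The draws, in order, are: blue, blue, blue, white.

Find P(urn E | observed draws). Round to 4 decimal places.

0.2941

Compute the likelihood of the observed sequence for each case: P(data | urn A) = (1/6)(1/6)(1/6)(5/6) = 0.003858; P(data | urn B) = (4/10)(4/10)(4/10)(6/10) = 0.0384; P(data | urn C) = (3/4)(3/4)(3/4)(1/4) = 0.10547; P(data | urn D) = (7/10)(7/10)(7/10)(3/10) = 0.1029; P(data | urn E) = (6/7)(6/7)(6/7)(1/7) = 0.089963.
Multiplying each by its prior: 4/15 · 0.003858 = 0.0010288, 1/5 · 0.0384 = 0.00768, 1/15 · 0.10547 = 0.0070313, 4/15 · 0.1029 = 0.02744, 1/5 · 0.089963 = 0.017993; with total 0.061173.
By Bayes' rule, P(urn E | data) = (0.017993) / (0.061173) = 0.29413.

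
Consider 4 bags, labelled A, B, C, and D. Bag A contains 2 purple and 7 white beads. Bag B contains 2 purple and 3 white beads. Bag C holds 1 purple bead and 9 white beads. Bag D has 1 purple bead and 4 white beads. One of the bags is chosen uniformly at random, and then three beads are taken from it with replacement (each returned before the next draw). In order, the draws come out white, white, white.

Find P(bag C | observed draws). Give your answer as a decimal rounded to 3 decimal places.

Under each hypothesis, the probability of the observed sequence is: P(data | bag A) = (7/9)(7/9)(7/9) = 0.47051; P(data | bag B) = (3/5)(3/5)(3/5) = 0.216; P(data | bag C) = (9/10)(9/10)(9/10) = 0.729; P(data | bag D) = (4/5)(4/5)(4/5) = 0.512.
The prior-weighted likelihoods are 1/4 · 0.47051 = 0.11763, 1/4 · 0.216 = 0.054, 1/4 · 0.729 = 0.18225, 1/4 · 0.512 = 0.128; with total 0.48188.
By Bayes' rule, P(bag C | data) = (0.18225) / (0.48188) = 0.37821.

0.378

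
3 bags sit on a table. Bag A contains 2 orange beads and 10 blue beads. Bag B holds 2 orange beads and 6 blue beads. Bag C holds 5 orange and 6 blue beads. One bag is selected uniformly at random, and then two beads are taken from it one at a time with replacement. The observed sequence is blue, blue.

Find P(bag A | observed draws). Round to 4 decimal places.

0.4467

Under each hypothesis, the probability of the observed sequence is: P(data | bag A) = (10/12)(10/12) = 0.69444; P(data | bag B) = (6/8)(6/8) = 0.5625; P(data | bag C) = (6/11)(6/11) = 0.29752.
Weighting by the prior gives 1/3 · 0.69444 = 0.23148, 1/3 · 0.5625 = 0.1875, 1/3 · 0.29752 = 0.099174; summing to 0.51816.
So P(bag A | data) = (0.23148) / (0.51816) = 0.44674.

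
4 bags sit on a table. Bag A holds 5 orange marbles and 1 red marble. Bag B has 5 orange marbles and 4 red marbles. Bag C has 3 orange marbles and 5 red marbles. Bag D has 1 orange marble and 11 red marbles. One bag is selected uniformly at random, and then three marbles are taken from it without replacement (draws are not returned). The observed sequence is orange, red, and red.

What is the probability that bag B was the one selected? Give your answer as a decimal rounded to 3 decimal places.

Compute the likelihood of the observed sequence for each case: P(data | bag A) = (5/6)(1/5)(0/4) = 0; P(data | bag B) = (5/9)(4/8)(3/7) = 5/42; P(data | bag C) = (3/8)(5/7)(4/6) = 5/28; P(data | bag D) = (1/12)(11/11)(10/10) = 1/12.
The prior-weighted likelihoods are 1/4 · 0 = 0, 1/4 · 5/42 = 5/168, 1/4 · 5/28 = 5/112, 1/4 · 1/12 = 1/48; with total 2/21.
Therefore the posterior P(bag B | data) = (5/168) / (2/21) = 5/16.

0.313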